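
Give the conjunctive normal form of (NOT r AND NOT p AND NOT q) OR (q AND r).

(NOT r OR q) AND (NOT p OR q) AND (NOT p OR r) AND (NOT q OR r)

(NOT r AND NOT p AND NOT q) OR (q AND r)
≡ (NOT r OR q) AND (NOT r OR r) AND (NOT p OR q) AND (NOT p OR r) AND (NOT q OR q) AND (NOT q OR r)   (distribute OR over AND)
≡ (NOT r OR q) AND (NOT p OR q) AND (NOT p OR r) AND (NOT q OR r)   (simplify)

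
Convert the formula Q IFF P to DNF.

(NOT Q AND NOT P) OR (P AND Q)

Q IFF P
≡ (Q IMPLIES P) AND (P IMPLIES Q)   [eliminate IFF]
≡ (NOT Q OR P) AND (P IMPLIES Q)   [eliminate IMPLIES]
≡ (NOT Q OR P) AND (NOT P OR Q)   [eliminate IMPLIES]
≡ (NOT Q AND NOT P) OR (NOT Q AND Q) OR (P AND NOT P) OR (P AND Q)   [distribute AND over OR]
≡ (NOT Q AND NOT P) OR (P AND Q)   [simplify]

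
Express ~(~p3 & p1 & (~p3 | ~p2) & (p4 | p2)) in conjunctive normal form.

~(~p3 & p1 & (~p3 | ~p2) & (p4 | p2))
≡ ~~p3 | ~p1 | ~(~p3 | ~p2) | ~(p4 | p2)   [De Morgan]
≡ p3 | ~p1 | ~(~p3 | ~p2) | ~(p4 | p2)   [double negation]
≡ p3 | ~p1 | (~~p3 & ~~p2) | ~(p4 | p2)   [De Morgan]
≡ p3 | ~p1 | (p3 & ~~p2) | ~(p4 | p2)   [double negation]
≡ p3 | ~p1 | (p3 & p2) | ~(p4 | p2)   [double negation]
≡ p3 | ~p1 | (p3 & p2) | (~p4 & ~p2)   [De Morgan]
≡ (p3 | ~p1 | p3 | ~p4) & (p3 | ~p1 | p3 | ~p2) & (p3 | ~p1 | p2 | ~p4) & (p3 | ~p1 | p2 | ~p2)   [distribute | over &]
≡ (p3 | ~p1 | ~p4) & (p3 | ~p1 | ~p2)   [simplify]

(p3 | ~p1 | ~p4) & (p3 | ~p1 | ~p2)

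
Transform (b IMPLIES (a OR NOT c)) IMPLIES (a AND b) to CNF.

(b IMPLIES (a OR NOT c)) IMPLIES (a AND b)
≡ NOT (b IMPLIES (a OR NOT c)) OR (a AND b)   [eliminate IMPLIES]
≡ NOT (NOT b OR a OR NOT c) OR (a AND b)   [eliminate IMPLIES]
≡ (NOT NOT b AND NOT a AND NOT NOT c) OR (a AND b)   [De Morgan]
≡ (b AND NOT a AND NOT NOT c) OR (a AND b)   [double negation]
≡ (b AND NOT a AND c) OR (a AND b)   [double negation]
≡ (b OR a) AND (b OR b) AND (NOT a OR a) AND (NOT a OR b) AND (c OR a) AND (c OR b)   [distribute OR over AND]
≡ b AND (c OR a)   [simplify]

b AND (c OR a)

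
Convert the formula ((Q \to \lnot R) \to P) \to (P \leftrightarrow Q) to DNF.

(\lnot Q \land \lnot P) \lor (\lnot R \land \lnot P) \lor (Q \land P)

((Q \to \lnot R) \to P) \to (P \leftrightarrow Q)
≡ \lnot ((Q \to \lnot R) \to P) \lor (P \leftrightarrow Q)   (eliminate \to)
≡ \lnot (\lnot (Q \to \lnot R) \lor P) \lor (P \leftrightarrow Q)   (eliminate \to)
≡ \lnot (\lnot (\lnot Q \lor \lnot R) \lor P) \lor (P \leftrightarrow Q)   (eliminate \to)
≡ \lnot (\lnot (\lnot Q \lor \lnot R) \lor P) \lor ((P \to Q) \land (Q \to P))   (eliminate \leftrightarrow)
≡ \lnot (\lnot (\lnot Q \lor \lnot R) \lor P) \lor ((\lnot P \lor Q) \land (Q \to P))   (eliminate \to)
≡ \lnot (\lnot (\lnot Q \lor \lnot R) \lor P) \lor ((\lnot P \lor Q) \land (\lnot Q \lor P))   (eliminate \to)
≡ (\lnot \lnot (\lnot Q \lor \lnot R) \land \lnot P) \lor ((\lnot P \lor Q) \land (\lnot Q \lor P))   (De Morgan)
≡ ((\lnot Q \lor \lnot R) \land \lnot P) \lor ((\lnot P \lor Q) \land (\lnot Q \lor P))   (double negation)
≡ (\lnot Q \land \lnot P) \lor (\lnot R \land \lnot P) \lor (\lnot P \land \lnot Q) \lor (\lnot P \land P) \lor (Q \land \lnot Q) \lor (Q \land P)   (distribute \land over \lor)
≡ (\lnot Q \land \lnot P) \lor (\lnot R \land \lnot P) \lor (Q \land P)   (simplify)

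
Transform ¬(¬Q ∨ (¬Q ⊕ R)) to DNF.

Q ∧ ¬R

¬(¬Q ∨ (¬Q ⊕ R))
= ¬(¬Q ∨ (¬Q ∧ ¬R) ∨ (¬¬Q ∧ R))   — expand ⊕
= ¬¬Q ∧ ¬(¬Q ∧ ¬R) ∧ ¬(¬¬Q ∧ R)   — De Morgan
= Q ∧ ¬(¬Q ∧ ¬R) ∧ ¬(¬¬Q ∧ R)   — double negation
= Q ∧ (¬¬Q ∨ ¬¬R) ∧ ¬(¬¬Q ∧ R)   — De Morgan
= Q ∧ (Q ∨ ¬¬R) ∧ ¬(¬¬Q ∧ R)   — double negation
= Q ∧ (Q ∨ R) ∧ ¬(¬¬Q ∧ R)   — double negation
= Q ∧ (Q ∨ R) ∧ (¬¬¬Q ∨ ¬R)   — De Morgan
= Q ∧ (Q ∨ R) ∧ (¬Q ∨ ¬R)   — double negation
= (Q ∧ Q ∧ ¬Q) ∨ (Q ∧ Q ∧ ¬R) ∨ (Q ∧ R ∧ ¬Q) ∨ (Q ∧ R ∧ ¬R)   — distribute ∧ over ∨
= Q ∧ ¬R   — simplify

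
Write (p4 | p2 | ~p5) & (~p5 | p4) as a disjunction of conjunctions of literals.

p4 | ~p5

(p4 | p2 | ~p5) & (~p5 | p4)
≡ (p4 & ~p5) | (p4 & p4) | (p2 & ~p5) | (p2 & p4) | (~p5 & ~p5) | (~p5 & p4)   [distribute & over |]
≡ p4 | ~p5   [simplify]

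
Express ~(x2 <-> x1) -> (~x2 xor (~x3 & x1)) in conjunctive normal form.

~(x2 <-> x1) -> (~x2 xor (~x3 & x1))
≡ ~~(x2 <-> x1) | (~x2 xor (~x3 & x1))
≡ ~~((x2 -> x1) & (x1 -> x2)) | (~x2 xor (~x3 & x1))
≡ ~~((~x2 | x1) & (x1 -> x2)) | (~x2 xor (~x3 & x1))
≡ ~~((~x2 | x1) & (~x1 | x2)) | (~x2 xor (~x3 & x1))
≡ ~~((~x2 | x1) & (~x1 | x2)) | ((~x2 | (~x3 & x1)) & ~(~x2 & ~x3 & x1))
≡ ((~x2 | x1) & (~x1 | x2)) | ((~x2 | (~x3 & x1)) & ~(~x2 & ~x3 & x1))
≡ ((~x2 | x1) & (~x1 | x2)) | ((~x2 | (~x3 & x1)) & (~~x2 | ~~x3 | ~x1))
≡ ((~x2 | x1) & (~x1 | x2)) | ((~x2 | (~x3 & x1)) & (x2 | ~~x3 | ~x1))
≡ ((~x2 | x1) & (~x1 | x2)) | ((~x2 | (~x3 & x1)) & (x2 | x3 | ~x1))
≡ (~x2 | x1 | ~x2 | ~x3) & (~x2 | x1 | ~x2 | x1) & (~x2 | x1 | x2 | x3 | ~x1) & (~x1 | x2 | ~x2 | ~x3) & (~x1 | x2 | ~x2 | x1) & (~x1 | x2 | x2 | x3 | ~x1)
≡ (~x2 | x1) & (~x1 | x2 | x3)

(~x2 | x1) & (~x1 | x2 | x3)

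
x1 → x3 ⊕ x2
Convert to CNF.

(¬x1 ∨ x3 ∨ x2) ∧ (¬x1 ∨ ¬x3 ∨ ¬x2)

x1 → x3 ⊕ x2
≡ ¬x1 ∨ (x3 ⊕ x2)
≡ ¬x1 ∨ (x3 ∨ x2) ∧ ¬(x3 ∧ x2)
≡ ¬x1 ∨ (x3 ∨ x2) ∧ (¬x3 ∨ ¬x2)
≡ (¬x1 ∨ x3 ∨ x2) ∧ (¬x1 ∨ ¬x3 ∨ ¬x2)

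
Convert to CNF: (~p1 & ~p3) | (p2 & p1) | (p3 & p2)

(~p1 | p2) & (~p3 | p2)

(~p1 & ~p3) | (p2 & p1) | (p3 & p2)
= (~p1 | p2 | p3) & (~p1 | p2 | p2) & (~p1 | p1 | p3) & (~p1 | p1 | p2) & (~p3 | p2 | p3) & (~p3 | p2 | p2) & (~p3 | p1 | p3) & (~p3 | p1 | p2)   (distribute | over &)
= (~p1 | p2) & (~p3 | p2)   (simplify)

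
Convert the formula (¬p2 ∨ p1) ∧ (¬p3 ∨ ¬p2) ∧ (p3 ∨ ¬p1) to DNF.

(¬p2 ∧ p3) ∨ (¬p2 ∧ ¬p1)

(¬p2 ∨ p1) ∧ (¬p3 ∨ ¬p2) ∧ (p3 ∨ ¬p1)
≡ (¬p2 ∧ ¬p3 ∧ p3) ∨ (¬p2 ∧ ¬p3 ∧ ¬p1) ∨ (¬p2 ∧ ¬p2 ∧ p3) ∨ (¬p2 ∧ ¬p2 ∧ ¬p1) ∨ (p1 ∧ ¬p3 ∧ p3) ∨ (p1 ∧ ¬p3 ∧ ¬p1) ∨ (p1 ∧ ¬p2 ∧ p3) ∨ (p1 ∧ ¬p2 ∧ ¬p1)   — distribute ∧ over ∨
≡ (¬p2 ∧ p3) ∨ (¬p2 ∧ ¬p1)   — simplify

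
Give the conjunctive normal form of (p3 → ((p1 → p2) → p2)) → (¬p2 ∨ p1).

¬p2 ∨ p1

(p3 → ((p1 → p2) → p2)) → (¬p2 ∨ p1)
≡ ¬(p3 → ((p1 → p2) → p2)) ∨ ¬p2 ∨ p1   [eliminate →]
≡ ¬(¬p3 ∨ ((p1 → p2) → p2)) ∨ ¬p2 ∨ p1   [eliminate →]
≡ ¬(¬p3 ∨ ¬(p1 → p2) ∨ p2) ∨ ¬p2 ∨ p1   [eliminate →]
≡ ¬(¬p3 ∨ ¬(¬p1 ∨ p2) ∨ p2) ∨ ¬p2 ∨ p1   [eliminate →]
≡ (¬¬p3 ∧ ¬¬(¬p1 ∨ p2) ∧ ¬p2) ∨ ¬p2 ∨ p1   [De Morgan]
≡ (p3 ∧ ¬¬(¬p1 ∨ p2) ∧ ¬p2) ∨ ¬p2 ∨ p1   [double negation]
≡ (p3 ∧ (¬p1 ∨ p2) ∧ ¬p2) ∨ ¬p2 ∨ p1   [double negation]
≡ (p3 ∨ ¬p2 ∨ p1) ∧ (¬p1 ∨ p2 ∨ ¬p2 ∨ p1) ∧ (¬p2 ∨ ¬p2 ∨ p1)   [distribute ∨ over ∧]
≡ ¬p2 ∨ p1   [simplify]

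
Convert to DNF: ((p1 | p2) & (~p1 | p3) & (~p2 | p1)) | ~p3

((p1 | p2) & (~p1 | p3) & (~p2 | p1)) | ~p3
= (p1 & ~p1 & ~p2) | (p1 & ~p1 & p1) | (p1 & p3 & ~p2) | (p1 & p3 & p1) | (p2 & ~p1 & ~p2) | (p2 & ~p1 & p1) | (p2 & p3 & ~p2) | (p2 & p3 & p1) | ~p3
= (p1 & p3) | ~p3

(p1 & p3) | ~p3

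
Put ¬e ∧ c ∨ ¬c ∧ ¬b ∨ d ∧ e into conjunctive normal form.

¬e ∧ c ∨ ¬c ∧ ¬b ∨ d ∧ e
= (¬e ∨ ¬c ∨ d) ∧ (¬e ∨ ¬c ∨ e) ∧ (¬e ∨ ¬b ∨ d) ∧ (¬e ∨ ¬b ∨ e) ∧ (c ∨ ¬c ∨ d) ∧ (c ∨ ¬c ∨ e) ∧ (c ∨ ¬b ∨ d) ∧ (c ∨ ¬b ∨ e)   [distribute ∨ over ∧]
= (¬e ∨ ¬c ∨ d) ∧ (¬e ∨ ¬b ∨ d) ∧ (c ∨ ¬b ∨ d) ∧ (c ∨ ¬b ∨ e)   [simplify]

(¬e ∨ ¬c ∨ d) ∧ (¬e ∨ ¬b ∨ d) ∧ (c ∨ ¬b ∨ d) ∧ (c ∨ ¬b ∨ e)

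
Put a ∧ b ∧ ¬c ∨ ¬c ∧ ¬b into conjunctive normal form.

(a ∨ ¬b) ∧ ¬c

a ∧ b ∧ ¬c ∨ ¬c ∧ ¬b
= (a ∨ ¬c) ∧ (a ∨ ¬b) ∧ (b ∨ ¬c) ∧ (b ∨ ¬b) ∧ (¬c ∨ ¬c) ∧ (¬c ∨ ¬b)
= (a ∨ ¬b) ∧ ¬c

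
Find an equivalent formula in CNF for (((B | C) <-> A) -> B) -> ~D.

(~C | A | ~D) & (~A | B | C | ~D) & (~B | ~D)

(((B | C) <-> A) -> B) -> ~D
≡ ~(((B | C) <-> A) -> B) | ~D   (eliminate ->)
≡ ~(~((B | C) <-> A) | B) | ~D   (eliminate ->)
≡ ~(~(((B | C) -> A) & (A -> (B | C))) | B) | ~D   (eliminate <->)
≡ ~(~((~(B | C) | A) & (A -> (B | C))) | B) | ~D   (eliminate ->)
≡ ~(~((~(B | C) | A) & (~A | B | C)) | B) | ~D   (eliminate ->)
≡ (~~((~(B | C) | A) & (~A | B | C)) & ~B) | ~D   (De Morgan)
≡ ((~(B | C) | A) & (~A | B | C) & ~B) | ~D   (double negation)
≡ (((~B & ~C) | A) & (~A | B | C) & ~B) | ~D   (De Morgan)
≡ (~B | A | ~D) & (~C | A | ~D) & (~A | B | C | ~D) & (~B | ~D)   (distribute | over &)
≡ (~C | A | ~D) & (~A | B | C | ~D) & (~B | ~D)   (simplify)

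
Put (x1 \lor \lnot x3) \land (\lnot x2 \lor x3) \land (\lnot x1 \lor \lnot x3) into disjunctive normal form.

\lnot x3 \land \lnot x2

(x1 \lor \lnot x3) \land (\lnot x2 \lor x3) \land (\lnot x1 \lor \lnot x3)
⇔ (x1 \land \lnot x2 \land \lnot x1) \lor (x1 \land \lnot x2 \land \lnot x3) \lor (x1 \land x3 \land \lnot x1) \lor (x1 \land x3 \land \lnot x3) \lor (\lnot x3 \land \lnot x2 \land \lnot x1) \lor (\lnot x3 \land \lnot x2 \land \lnot x3) \lor (\lnot x3 \land x3 \land \lnot x1) \lor (\lnot x3 \land x3 \land \lnot x3)   (distribute \land over \lor)
⇔ \lnot x3 \land \lnot x2   (simplify)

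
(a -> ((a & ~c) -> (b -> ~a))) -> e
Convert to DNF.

(a -> ((a & ~c) -> (b -> ~a))) -> e
⇔ ~(a -> ((a & ~c) -> (b -> ~a))) | e
⇔ ~(~a | ((a & ~c) -> (b -> ~a))) | e
⇔ ~(~a | ~(a & ~c) | (b -> ~a)) | e
⇔ ~(~a | ~(a & ~c) | ~b | ~a) | e
⇔ (~~a & ~~(a & ~c) & ~~b & ~~a) | e
⇔ (a & ~~(a & ~c) & ~~b & ~~a) | e
⇔ (a & a & ~c & ~~b & ~~a) | e
⇔ (a & a & ~c & b & ~~a) | e
⇔ (a & a & ~c & b & a) | e
⇔ (a & ~c & b) | e

(a & ~c & b) | e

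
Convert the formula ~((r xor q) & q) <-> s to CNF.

~((r xor q) & q) <-> s
⇔ (~((r xor q) & q) -> s) & (s -> ~((r xor q) & q))   (eliminate <->)
⇔ (~~((r xor q) & q) | s) & (s -> ~((r xor q) & q))   (eliminate ->)
⇔ (~~((r | q) & ~(r & q) & q) | s) & (s -> ~((r xor q) & q))   (expand xor)
⇔ (~~((r | q) & ~(r & q) & q) | s) & (~s | ~((r xor q) & q))   (eliminate ->)
⇔ (~~((r | q) & ~(r & q) & q) | s) & (~s | ~((r | q) & ~(r & q) & q))   (expand xor)
⇔ (((r | q) & ~(r & q) & q) | s) & (~s | ~((r | q) & ~(r & q) & q))   (double negation)
⇔ (((r | q) & (~r | ~q) & q) | s) & (~s | ~((r | q) & ~(r & q) & q))   (De Morgan)
⇔ (((r | q) & (~r | ~q) & q) | s) & (~s | ~(r | q) | ~~(r & q) | ~q)   (De Morgan)
⇔ (((r | q) & (~r | ~q) & q) | s) & (~s | (~r & ~q) | ~~(r & q) | ~q)   (De Morgan)
⇔ (((r | q) & (~r | ~q) & q) | s) & (~s | (~r & ~q) | (r & q) | ~q)   (double negation)
⇔ (r | q | s) & (~r | ~q | s) & (q | s) & (~s | ~r | r | ~q) & (~s | ~r | q | ~q) & (~s | ~q | r | ~q) & (~s | ~q | q | ~q)   (distribute | over &)
⇔ (~r | ~q | s) & (q | s) & (~s | ~q | r)   (simplify)

(~r | ~q | s) & (q | s) & (~s | ~q | r)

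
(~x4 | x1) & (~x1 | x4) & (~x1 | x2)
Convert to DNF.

(~x4 | x1) & (~x1 | x4) & (~x1 | x2)
⇔ (~x4 & ~x1 & ~x1) | (~x4 & ~x1 & x2) | (~x4 & x4 & ~x1) | (~x4 & x4 & x2) | (x1 & ~x1 & ~x1) | (x1 & ~x1 & x2) | (x1 & x4 & ~x1) | (x1 & x4 & x2)
⇔ (~x4 & ~x1) | (x1 & x4 & x2)

(~x4 & ~x1) | (x1 & x4 & x2)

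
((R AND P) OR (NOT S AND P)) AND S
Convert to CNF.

((R AND P) OR (NOT S AND P)) AND S
= (R OR NOT S) AND (R OR P) AND (P OR NOT S) AND (P OR P) AND S   — distribute OR over AND
= (R OR NOT S) AND P AND S   — simplify

(R OR NOT S) AND P AND S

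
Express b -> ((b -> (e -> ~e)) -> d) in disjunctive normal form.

~b | (b & e) | d

b -> ((b -> (e -> ~e)) -> d)
⇔ ~b | ((b -> (e -> ~e)) -> d)   — eliminate ->
⇔ ~b | ~(b -> (e -> ~e)) | d   — eliminate ->
⇔ ~b | ~(~b | (e -> ~e)) | d   — eliminate ->
⇔ ~b | ~(~b | ~e | ~e) | d   — eliminate ->
⇔ ~b | (~~b & ~~e & ~~e) | d   — De Morgan
⇔ ~b | (b & ~~e & ~~e) | d   — double negation
⇔ ~b | (b & e & ~~e) | d   — double negation
⇔ ~b | (b & e & e) | d   — double negation
⇔ ~b | (b & e) | d   — simplify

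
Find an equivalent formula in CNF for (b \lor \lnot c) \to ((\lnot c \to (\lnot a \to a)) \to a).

\lnot b \lor \lnot c \lor a

(b \lor \lnot c) \to ((\lnot c \to (\lnot a \to a)) \to a)
≡ \lnot (b \lor \lnot c) \lor ((\lnot c \to (\lnot a \to a)) \to a)   [eliminate \to]
≡ \lnot (b \lor \lnot c) \lor \lnot (\lnot c \to (\lnot a \to a)) \lor a   [eliminate \to]
≡ \lnot (b \lor \lnot c) \lor \lnot (\lnot \lnot c \lor (\lnot a \to a)) \lor a   [eliminate \to]
≡ \lnot (b \lor \lnot c) \lor \lnot (\lnot \lnot c \lor \lnot \lnot a \lor a) \lor a   [eliminate \to]
≡ (\lnot b \land \lnot \lnot c) \lor \lnot (\lnot \lnot c \lor \lnot \lnot a \lor a) \lor a   [De Morgan]
≡ (\lnot b \land c) \lor \lnot (\lnot \lnot c \lor \lnot \lnot a \lor a) \lor a   [double negation]
≡ (\lnot b \land c) \lor (\lnot \lnot \lnot c \land \lnot \lnot \lnot a \land \lnot a) \lor a   [De Morgan]
≡ (\lnot b \land c) \lor (\lnot c \land \lnot \lnot \lnot a \land \lnot a) \lor a   [double negation]
≡ (\lnot b \land c) \lor (\lnot c \land \lnot a \land \lnot a) \lor a   [double negation]
≡ (\lnot b \lor \lnot c \lor a) \land (\lnot b \lor \lnot a \lor a) \land (\lnot b \lor \lnot a \lor a) \land (c \lor \lnot c \lor a) \land (c \lor \lnot a \lor a) \land (c \lor \lnot a \lor a)   [distribute \lor over \land]
≡ \lnot b \lor \lnot c \lor a   [simplify]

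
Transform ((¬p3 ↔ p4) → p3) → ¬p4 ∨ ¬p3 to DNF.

¬p4 ∨ ¬p3

((¬p3 ↔ p4) → p3) → ¬p4 ∨ ¬p3
= ¬((¬p3 ↔ p4) → p3) ∨ ¬p4 ∨ ¬p3   (eliminate →)
= ¬(¬(¬p3 ↔ p4) ∨ p3) ∨ ¬p4 ∨ ¬p3   (eliminate →)
= ¬(¬((¬p3 → p4) ∧ (p4 → ¬p3)) ∨ p3) ∨ ¬p4 ∨ ¬p3   (eliminate ↔)
= ¬(¬((¬¬p3 ∨ p4) ∧ (p4 → ¬p3)) ∨ p3) ∨ ¬p4 ∨ ¬p3   (eliminate →)
= ¬(¬((¬¬p3 ∨ p4) ∧ (¬p4 ∨ ¬p3)) ∨ p3) ∨ ¬p4 ∨ ¬p3   (eliminate →)
= ¬¬((¬¬p3 ∨ p4) ∧ (¬p4 ∨ ¬p3)) ∧ ¬p3 ∨ ¬p4 ∨ ¬p3   (De Morgan)
= (¬¬p3 ∨ p4) ∧ (¬p4 ∨ ¬p3) ∧ ¬p3 ∨ ¬p4 ∨ ¬p3   (double negation)
= (p3 ∨ p4) ∧ (¬p4 ∨ ¬p3) ∧ ¬p3 ∨ ¬p4 ∨ ¬p3   (double negation)
= p3 ∧ ¬p4 ∧ ¬p3 ∨ p3 ∧ ¬p3 ∧ ¬p3 ∨ p4 ∧ ¬p4 ∧ ¬p3 ∨ p4 ∧ ¬p3 ∧ ¬p3 ∨ ¬p4 ∨ ¬p3   (distribute ∧ over ∨)
= ¬p4 ∨ ¬p3   (simplify)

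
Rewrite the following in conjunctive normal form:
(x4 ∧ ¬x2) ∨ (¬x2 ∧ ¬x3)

(x4 ∧ ¬x2) ∨ (¬x2 ∧ ¬x3)
= (x4 ∨ ¬x2) ∧ (x4 ∨ ¬x3) ∧ (¬x2 ∨ ¬x2) ∧ (¬x2 ∨ ¬x3)   [distribute ∨ over ∧]
= (x4 ∨ ¬x3) ∧ ¬x2   [simplify]

(x4 ∨ ¬x3) ∧ ¬x2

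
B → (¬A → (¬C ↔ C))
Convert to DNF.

¬B ∨ A

B → (¬A → (¬C ↔ C))
≡ ¬B ∨ (¬A → (¬C ↔ C))   [eliminate →]
≡ ¬B ∨ ¬¬A ∨ (¬C ↔ C)   [eliminate →]
≡ ¬B ∨ ¬¬A ∨ ((¬C → C) ∧ (C → ¬C))   [eliminate ↔]
≡ ¬B ∨ ¬¬A ∨ ((¬¬C ∨ C) ∧ (C → ¬C))   [eliminate →]
≡ ¬B ∨ ¬¬A ∨ ((¬¬C ∨ C) ∧ (¬C ∨ ¬C))   [eliminate →]
≡ ¬B ∨ A ∨ ((¬¬C ∨ C) ∧ (¬C ∨ ¬C))   [double negation]
≡ ¬B ∨ A ∨ ((C ∨ C) ∧ (¬C ∨ ¬C))   [double negation]
≡ ¬B ∨ A ∨ (C ∧ ¬C) ∨ (C ∧ ¬C) ∨ (C ∧ ¬C) ∨ (C ∧ ¬C)   [distribute ∧ over ∨]
≡ ¬B ∨ A   [simplify]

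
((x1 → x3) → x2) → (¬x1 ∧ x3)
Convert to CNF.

((x1 → x3) → x2) → (¬x1 ∧ x3)
≡ ¬((x1 → x3) → x2) ∨ (¬x1 ∧ x3)   — eliminate →
≡ ¬(¬(x1 → x3) ∨ x2) ∨ (¬x1 ∧ x3)   — eliminate →
≡ ¬(¬(¬x1 ∨ x3) ∨ x2) ∨ (¬x1 ∧ x3)   — eliminate →
≡ (¬¬(¬x1 ∨ x3) ∧ ¬x2) ∨ (¬x1 ∧ x3)   — De Morgan
≡ ((¬x1 ∨ x3) ∧ ¬x2) ∨ (¬x1 ∧ x3)   — double negation
≡ (¬x1 ∨ x3 ∨ ¬x1) ∧ (¬x1 ∨ x3 ∨ x3) ∧ (¬x2 ∨ ¬x1) ∧ (¬x2 ∨ x3)   — distribute ∨ over ∧
≡ (¬x1 ∨ x3) ∧ (¬x2 ∨ ¬x1) ∧ (¬x2 ∨ x3)   — simplify

(¬x1 ∨ x3) ∧ (¬x2 ∨ ¬x1) ∧ (¬x2 ∨ x3)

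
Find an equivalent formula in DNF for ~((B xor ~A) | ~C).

~((B xor ~A) | ~C)
= ~((B & ~~A) | (~B & ~A) | ~C)   [expand xor]
= ~(B & ~~A) & ~(~B & ~A) & ~~C   [De Morgan]
= (~B | ~~~A) & ~(~B & ~A) & ~~C   [De Morgan]
= (~B | ~A) & ~(~B & ~A) & ~~C   [double negation]
= (~B | ~A) & (~~B | ~~A) & ~~C   [De Morgan]
= (~B | ~A) & (B | ~~A) & ~~C   [double negation]
= (~B | ~A) & (B | A) & ~~C   [double negation]
= (~B | ~A) & (B | A) & C   [double negation]
= (~B & B & C) | (~B & A & C) | (~A & B & C) | (~A & A & C)   [distribute & over |]
= (~B & A & C) | (~A & B & C)   [simplify]

(~B & A & C) | (~A & B & C)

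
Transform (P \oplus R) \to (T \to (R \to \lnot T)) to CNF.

(P \oplus R) \to (T \to (R \to \lnot T))
≡ \lnot (P \oplus R) \lor (T \to (R \to \lnot T))   [eliminate \to]
≡ \lnot ((P \lor R) \land \lnot (P \land R)) \lor (T \to (R \to \lnot T))   [expand \oplus]
≡ \lnot ((P \lor R) \land \lnot (P \land R)) \lor \lnot T \lor (R \to \lnot T)   [eliminate \to]
≡ \lnot ((P \lor R) \land \lnot (P \land R)) \lor \lnot T \lor \lnot R \lor \lnot T   [eliminate \to]
≡ \lnot (P \lor R) \lor \lnot \lnot (P \land R) \lor \lnot T \lor \lnot R \lor \lnot T   [De Morgan]
≡ (\lnot P \land \lnot R) \lor \lnot \lnot (P \land R) \lor \lnot T \lor \lnot R \lor \lnot T   [De Morgan]
≡ (\lnot P \land \lnot R) \lor (P \land R) \lor \lnot T \lor \lnot R \lor \lnot T   [double negation]
≡ (\lnot P \lor P \lor \lnot T \lor \lnot R \lor \lnot T) \land (\lnot P \lor R \lor \lnot T \lor \lnot R \lor \lnot T) \land (\lnot R \lor P \lor \lnot T \lor \lnot R \lor \lnot T) \land (\lnot R \lor R \lor \lnot T \lor \lnot R \lor \lnot T)   [distribute \lor over \land]
≡ \lnot R \lor P \lor \lnot T   [simplify]

\lnot R \lor P \lor \lnot T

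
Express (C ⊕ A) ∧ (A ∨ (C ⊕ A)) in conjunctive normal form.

(C ⊕ A) ∧ (A ∨ (C ⊕ A))
≡ (C ∨ A) ∧ ¬(C ∧ A) ∧ (A ∨ (C ⊕ A))   — expand ⊕
≡ (C ∨ A) ∧ ¬(C ∧ A) ∧ (A ∨ (C ∨ A) ∧ ¬(C ∧ A))   — expand ⊕
≡ (C ∨ A) ∧ (¬C ∨ ¬A) ∧ (A ∨ (C ∨ A) ∧ ¬(C ∧ A))   — De Morgan
≡ (C ∨ A) ∧ (¬C ∨ ¬A) ∧ (A ∨ (C ∨ A) ∧ (¬C ∨ ¬A))   — De Morgan
≡ (C ∨ A) ∧ (¬C ∨ ¬A) ∧ (A ∨ C ∨ A) ∧ (A ∨ ¬C ∨ ¬A)   — distribute ∨ over ∧
≡ (C ∨ A) ∧ (¬C ∨ ¬A)   — simplify

(C ∨ A) ∧ (¬C ∨ ¬A)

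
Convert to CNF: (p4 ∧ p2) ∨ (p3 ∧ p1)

(p4 ∨ p3) ∧ (p4 ∨ p1) ∧ (p2 ∨ p3) ∧ (p2 ∨ p1)

(p4 ∧ p2) ∨ (p3 ∧ p1)
= (p4 ∨ p3) ∧ (p4 ∨ p1) ∧ (p2 ∨ p3) ∧ (p2 ∨ p1)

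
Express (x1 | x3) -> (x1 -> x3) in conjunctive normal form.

(x1 | x3) -> (x1 -> x3)
= ~(x1 | x3) | (x1 -> x3)   — eliminate ->
= ~(x1 | x3) | ~x1 | x3   — eliminate ->
= (~x1 & ~x3) | ~x1 | x3   — De Morgan
= (~x1 | ~x1 | x3) & (~x3 | ~x1 | x3)   — distribute | over &
= ~x1 | x3   — simplify

~x1 | x3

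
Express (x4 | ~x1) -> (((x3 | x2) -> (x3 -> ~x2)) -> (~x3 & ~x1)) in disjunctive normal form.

(~x4 & x1) | (x3 & x2) | (~x3 & ~x1)

(x4 | ~x1) -> (((x3 | x2) -> (x3 -> ~x2)) -> (~x3 & ~x1))
≡ ~(x4 | ~x1) | (((x3 | x2) -> (x3 -> ~x2)) -> (~x3 & ~x1))   (eliminate ->)
≡ ~(x4 | ~x1) | ~((x3 | x2) -> (x3 -> ~x2)) | (~x3 & ~x1)   (eliminate ->)
≡ ~(x4 | ~x1) | ~(~(x3 | x2) | (x3 -> ~x2)) | (~x3 & ~x1)   (eliminate ->)
≡ ~(x4 | ~x1) | ~(~(x3 | x2) | ~x3 | ~x2) | (~x3 & ~x1)   (eliminate ->)
≡ (~x4 & ~~x1) | ~(~(x3 | x2) | ~x3 | ~x2) | (~x3 & ~x1)   (De Morgan)
≡ (~x4 & x1) | ~(~(x3 | x2) | ~x3 | ~x2) | (~x3 & ~x1)   (double negation)
≡ (~x4 & x1) | (~~(x3 | x2) & ~~x3 & ~~x2) | (~x3 & ~x1)   (De Morgan)
≡ (~x4 & x1) | ((x3 | x2) & ~~x3 & ~~x2) | (~x3 & ~x1)   (double negation)
≡ (~x4 & x1) | ((x3 | x2) & x3 & ~~x2) | (~x3 & ~x1)   (double negation)
≡ (~x4 & x1) | ((x3 | x2) & x3 & x2) | (~x3 & ~x1)   (double negation)
≡ (~x4 & x1) | (x3 & x3 & x2) | (x2 & x3 & x2) | (~x3 & ~x1)   (distribute & over |)
≡ (~x4 & x1) | (x3 & x2) | (~x3 & ~x1)   (simplify)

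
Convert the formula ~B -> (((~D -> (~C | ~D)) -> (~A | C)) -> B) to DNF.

~B -> (((~D -> (~C | ~D)) -> (~A | C)) -> B)
= ~~B | (((~D -> (~C | ~D)) -> (~A | C)) -> B)
= ~~B | ~((~D -> (~C | ~D)) -> (~A | C)) | B
= ~~B | ~(~(~D -> (~C | ~D)) | ~A | C) | B
= ~~B | ~(~(~~D | ~C | ~D) | ~A | C) | B
= B | ~(~(~~D | ~C | ~D) | ~A | C) | B
= B | (~~(~~D | ~C | ~D) & ~~A & ~C) | B
= B | ((~~D | ~C | ~D) & ~~A & ~C) | B
= B | ((D | ~C | ~D) & ~~A & ~C) | B
= B | ((D | ~C | ~D) & A & ~C) | B
= B | (D & A & ~C) | (~C & A & ~C) | (~D & A & ~C) | B
= B | (~C & A)

B | (~C & A)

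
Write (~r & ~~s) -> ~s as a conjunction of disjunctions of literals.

(~r & ~~s) -> ~s
⇔ ~(~r & ~~s) | ~s   [eliminate ->]
⇔ ~~r | ~~~s | ~s   [De Morgan]
⇔ r | ~~~s | ~s   [double negation]
⇔ r | ~s | ~s   [double negation]
⇔ r | ~s   [simplify]

r | ~s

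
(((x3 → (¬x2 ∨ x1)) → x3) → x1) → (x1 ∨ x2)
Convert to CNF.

x3 ∨ x1 ∨ x2

(((x3 → (¬x2 ∨ x1)) → x3) → x1) → (x1 ∨ x2)
= ¬(((x3 → (¬x2 ∨ x1)) → x3) → x1) ∨ x1 ∨ x2   [eliminate →]
= ¬(¬((x3 → (¬x2 ∨ x1)) → x3) ∨ x1) ∨ x1 ∨ x2   [eliminate →]
= ¬(¬(¬(x3 → (¬x2 ∨ x1)) ∨ x3) ∨ x1) ∨ x1 ∨ x2   [eliminate →]
= ¬(¬(¬(¬x3 ∨ ¬x2 ∨ x1) ∨ x3) ∨ x1) ∨ x1 ∨ x2   [eliminate →]
= (¬¬(¬(¬x3 ∨ ¬x2 ∨ x1) ∨ x3) ∧ ¬x1) ∨ x1 ∨ x2   [De Morgan]
= ((¬(¬x3 ∨ ¬x2 ∨ x1) ∨ x3) ∧ ¬x1) ∨ x1 ∨ x2   [double negation]
= (((¬¬x3 ∧ ¬¬x2 ∧ ¬x1) ∨ x3) ∧ ¬x1) ∨ x1 ∨ x2   [De Morgan]
= (((x3 ∧ ¬¬x2 ∧ ¬x1) ∨ x3) ∧ ¬x1) ∨ x1 ∨ x2   [double negation]
= (((x3 ∧ x2 ∧ ¬x1) ∨ x3) ∧ ¬x1) ∨ x1 ∨ x2   [double negation]
= (x3 ∨ x3 ∨ x1 ∨ x2) ∧ (x2 ∨ x3 ∨ x1 ∨ x2) ∧ (¬x1 ∨ x3 ∨ x1 ∨ x2) ∧ (¬x1 ∨ x1 ∨ x2)   [distribute ∨ over ∧]
= x3 ∨ x1 ∨ x2   [simplify]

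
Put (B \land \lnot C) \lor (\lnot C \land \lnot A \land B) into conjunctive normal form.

B \land \lnot C

(B \land \lnot C) \lor (\lnot C \land \lnot A \land B)
≡ (B \lor \lnot C) \land (B \lor \lnot A) \land (B \lor B) \land (\lnot C \lor \lnot C) \land (\lnot C \lor \lnot A) \land (\lnot C \lor B)   (distribute \lor over \land)
≡ B \land \lnot C   (simplify)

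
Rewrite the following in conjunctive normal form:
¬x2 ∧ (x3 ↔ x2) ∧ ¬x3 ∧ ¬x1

¬x2 ∧ (x3 ↔ x2) ∧ ¬x3 ∧ ¬x1
⇔ ¬x2 ∧ (x3 → x2) ∧ (x2 → x3) ∧ ¬x3 ∧ ¬x1   (eliminate ↔)
⇔ ¬x2 ∧ (¬x3 ∨ x2) ∧ (x2 → x3) ∧ ¬x3 ∧ ¬x1   (eliminate →)
⇔ ¬x2 ∧ (¬x3 ∨ x2) ∧ (¬x2 ∨ x3) ∧ ¬x3 ∧ ¬x1   (eliminate →)
⇔ ¬x2 ∧ ¬x3 ∧ ¬x1   (simplify)

¬x2 ∧ ¬x3 ∧ ¬x1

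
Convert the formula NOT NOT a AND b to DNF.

NOT NOT a AND b
≡ a AND b   — double negation

a AND b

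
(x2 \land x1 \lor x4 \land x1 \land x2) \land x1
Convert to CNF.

(x2 \land x1 \lor x4 \land x1 \land x2) \land x1
= (x2 \lor x4) \land (x2 \lor x1) \land (x2 \lor x2) \land (x1 \lor x4) \land (x1 \lor x1) \land (x1 \lor x2) \land x1   [distribute \lor over \land]
= x2 \land x1   [simplify]

x2 \land x1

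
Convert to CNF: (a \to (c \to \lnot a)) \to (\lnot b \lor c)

c \lor \lnot b

(a \to (c \to \lnot a)) \to (\lnot b \lor c)
= \lnot (a \to (c \to \lnot a)) \lor \lnot b \lor c   (eliminate \to)
= \lnot (\lnot a \lor (c \to \lnot a)) \lor \lnot b \lor c   (eliminate \to)
= \lnot (\lnot a \lor \lnot c \lor \lnot a) \lor \lnot b \lor c   (eliminate \to)
= (\lnot \lnot a \land \lnot \lnot c \land \lnot \lnot a) \lor \lnot b \lor c   (De Morgan)
= (a \land \lnot \lnot c \land \lnot \lnot a) \lor \lnot b \lor c   (double negation)
= (a \land c \land \lnot \lnot a) \lor \lnot b \lor c   (double negation)
= (a \land c \land a) \lor \lnot b \lor c   (double negation)
= (a \lor \lnot b \lor c) \land (c \lor \lnot b \lor c) \land (a \lor \lnot b \lor c)   (distribute \lor over \land)
= c \lor \lnot b   (simplify)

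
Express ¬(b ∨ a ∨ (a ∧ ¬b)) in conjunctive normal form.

¬(b ∨ a ∨ (a ∧ ¬b))
≡ ¬b ∧ ¬a ∧ ¬(a ∧ ¬b)   [De Morgan]
≡ ¬b ∧ ¬a ∧ (¬a ∨ ¬¬b)   [De Morgan]
≡ ¬b ∧ ¬a ∧ (¬a ∨ b)   [double negation]
≡ ¬b ∧ ¬a   [simplify]

¬b ∧ ¬a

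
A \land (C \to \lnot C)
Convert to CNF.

A \land \lnot C

A \land (C \to \lnot C)
≡ A \land (\lnot C \lor \lnot C)   — eliminate \to
≡ A \land \lnot C   — simplify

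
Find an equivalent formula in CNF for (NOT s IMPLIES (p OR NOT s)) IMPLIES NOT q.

(NOT s IMPLIES (p OR NOT s)) IMPLIES NOT q
≡ NOT (NOT s IMPLIES (p OR NOT s)) OR NOT q   [eliminate IMPLIES]
≡ NOT (NOT NOT s OR p OR NOT s) OR NOT q   [eliminate IMPLIES]
≡ (NOT NOT NOT s AND NOT p AND NOT NOT s) OR NOT q   [De Morgan]
≡ (NOT s AND NOT p AND NOT NOT s) OR NOT q   [double negation]
≡ (NOT s AND NOT p AND s) OR NOT q   [double negation]
≡ (NOT s OR NOT q) AND (NOT p OR NOT q) AND (s OR NOT q)   [distribute OR over AND]

(NOT s OR NOT q) AND (NOT p OR NOT q) AND (s OR NOT q)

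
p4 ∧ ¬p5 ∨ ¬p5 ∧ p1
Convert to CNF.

(p4 ∨ p1) ∧ ¬p5

p4 ∧ ¬p5 ∨ ¬p5 ∧ p1
⇔ (p4 ∨ ¬p5) ∧ (p4 ∨ p1) ∧ (¬p5 ∨ ¬p5) ∧ (¬p5 ∨ p1)   [distribute ∨ over ∧]
⇔ (p4 ∨ p1) ∧ ¬p5   [simplify]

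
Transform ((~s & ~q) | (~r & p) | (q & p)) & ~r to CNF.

((~s & ~q) | (~r & p) | (q & p)) & ~r
= (~s | ~r | q) & (~s | ~r | p) & (~s | p | q) & (~s | p | p) & (~q | ~r | q) & (~q | ~r | p) & (~q | p | q) & (~q | p | p) & ~r
= (~s | p) & (~q | p) & ~r

(~s | p) & (~q | p) & ~r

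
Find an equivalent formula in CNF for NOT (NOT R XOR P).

NOT (NOT R XOR P)
= NOT ((NOT R OR P) AND NOT (NOT R AND P))   [expand XOR]
= NOT (NOT R OR P) OR NOT NOT (NOT R AND P)   [De Morgan]
= (NOT NOT R AND NOT P) OR NOT NOT (NOT R AND P)   [De Morgan]
= (R AND NOT P) OR NOT NOT (NOT R AND P)   [double negation]
= (R AND NOT P) OR (NOT R AND P)   [double negation]
= (R OR NOT R) AND (R OR P) AND (NOT P OR NOT R) AND (NOT P OR P)   [distribute OR over AND]
= (R OR P) AND (NOT P OR NOT R)   [simplify]

(R OR P) AND (NOT P OR NOT R)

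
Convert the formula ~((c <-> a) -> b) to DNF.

~((c <-> a) -> b)
≡ ~(~(c <-> a) | b)   (eliminate ->)
≡ ~(~((c -> a) & (a -> c)) | b)   (eliminate <->)
≡ ~(~((~c | a) & (a -> c)) | b)   (eliminate ->)
≡ ~(~((~c | a) & (~a | c)) | b)   (eliminate ->)
≡ ~~((~c | a) & (~a | c)) & ~b   (De Morgan)
≡ (~c | a) & (~a | c) & ~b   (double negation)
≡ (~c & ~a & ~b) | (~c & c & ~b) | (a & ~a & ~b) | (a & c & ~b)   (distribute & over |)
≡ (~c & ~a & ~b) | (a & c & ~b)   (simplify)

(~c & ~a & ~b) | (a & c & ~b)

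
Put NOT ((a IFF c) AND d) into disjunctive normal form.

(a AND NOT c) OR (c AND NOT a) OR NOT d

NOT ((a IFF c) AND d)
⇔ NOT ((a IMPLIES c) AND (c IMPLIES a) AND d)   [eliminate IFF]
⇔ NOT ((NOT a OR c) AND (c IMPLIES a) AND d)   [eliminate IMPLIES]
⇔ NOT ((NOT a OR c) AND (NOT c OR a) AND d)   [eliminate IMPLIES]
⇔ NOT (NOT a OR c) OR NOT (NOT c OR a) OR NOT d   [De Morgan]
⇔ (NOT NOT a AND NOT c) OR NOT (NOT c OR a) OR NOT d   [De Morgan]
⇔ (a AND NOT c) OR NOT (NOT c OR a) OR NOT d   [double negation]
⇔ (a AND NOT c) OR (NOT NOT c AND NOT a) OR NOT d   [De Morgan]
⇔ (a AND NOT c) OR (c AND NOT a) OR NOT d   [double negation]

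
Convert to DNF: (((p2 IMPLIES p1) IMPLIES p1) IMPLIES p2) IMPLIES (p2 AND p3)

(((p2 IMPLIES p1) IMPLIES p1) IMPLIES p2) IMPLIES (p2 AND p3)
≡ NOT (((p2 IMPLIES p1) IMPLIES p1) IMPLIES p2) OR (p2 AND p3)   (eliminate IMPLIES)
≡ NOT (NOT ((p2 IMPLIES p1) IMPLIES p1) OR p2) OR (p2 AND p3)   (eliminate IMPLIES)
≡ NOT (NOT (NOT (p2 IMPLIES p1) OR p1) OR p2) OR (p2 AND p3)   (eliminate IMPLIES)
≡ NOT (NOT (NOT (NOT p2 OR p1) OR p1) OR p2) OR (p2 AND p3)   (eliminate IMPLIES)
≡ (NOT NOT (NOT (NOT p2 OR p1) OR p1) AND NOT p2) OR (p2 AND p3)   (De Morgan)
≡ ((NOT (NOT p2 OR p1) OR p1) AND NOT p2) OR (p2 AND p3)   (double negation)
≡ (((NOT NOT p2 AND NOT p1) OR p1) AND NOT p2) OR (p2 AND p3)   (De Morgan)
≡ (((p2 AND NOT p1) OR p1) AND NOT p2) OR (p2 AND p3)   (double negation)
≡ (p2 AND NOT p1 AND NOT p2) OR (p1 AND NOT p2) OR (p2 AND p3)   (distribute AND over OR)
≡ (p1 AND NOT p2) OR (p2 AND p3)   (simplify)

(p1 AND NOT p2) OR (p2 AND p3)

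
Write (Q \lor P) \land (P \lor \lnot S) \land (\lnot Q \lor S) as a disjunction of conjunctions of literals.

(Q \lor P) \land (P \lor \lnot S) \land (\lnot Q \lor S)
= (Q \land P \land \lnot Q) \lor (Q \land P \land S) \lor (Q \land \lnot S \land \lnot Q) \lor (Q \land \lnot S \land S) \lor (P \land P \land \lnot Q) \lor (P \land P \land S) \lor (P \land \lnot S \land \lnot Q) \lor (P \land \lnot S \land S)   (distribute \land over \lor)
= (P \land \lnot Q) \lor (P \land S)   (simplify)

(P \land \lnot Q) \lor (P \land S)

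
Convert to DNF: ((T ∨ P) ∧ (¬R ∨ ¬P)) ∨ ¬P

((T ∨ P) ∧ (¬R ∨ ¬P)) ∨ ¬P
≡ (T ∧ ¬R) ∨ (T ∧ ¬P) ∨ (P ∧ ¬R) ∨ (P ∧ ¬P) ∨ ¬P   (distribute ∧ over ∨)
≡ (T ∧ ¬R) ∨ (P ∧ ¬R) ∨ ¬P   (simplify)

(T ∧ ¬R) ∨ (P ∧ ¬R) ∨ ¬P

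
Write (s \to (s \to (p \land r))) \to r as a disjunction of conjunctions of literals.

(s \land \lnot p) \lor (s \land \lnot r) \lor r

(s \to (s \to (p \land r))) \to r
= \lnot (s \to (s \to (p \land r))) \lor r   (eliminate \to)
= \lnot (\lnot s \lor (s \to (p \land r))) \lor r   (eliminate \to)
= \lnot (\lnot s \lor \lnot s \lor (p \land r)) \lor r   (eliminate \to)
= (\lnot \lnot s \land \lnot \lnot s \land \lnot (p \land r)) \lor r   (De Morgan)
= (s \land \lnot \lnot s \land \lnot (p \land r)) \lor r   (double negation)
= (s \land s \land \lnot (p \land r)) \lor r   (double negation)
= (s \land s \land (\lnot p \lor \lnot r)) \lor r   (De Morgan)
= (s \land s \land \lnot p) \lor (s \land s \land \lnot r) \lor r   (distribute \land over \lor)
= (s \land \lnot p) \lor (s \land \lnot r) \lor r   (simplify)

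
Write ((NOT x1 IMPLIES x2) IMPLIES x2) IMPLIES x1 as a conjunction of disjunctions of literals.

(x1 OR x2) AND (NOT x2 OR x1)

((NOT x1 IMPLIES x2) IMPLIES x2) IMPLIES x1
= NOT ((NOT x1 IMPLIES x2) IMPLIES x2) OR x1   — eliminate IMPLIES
= NOT (NOT (NOT x1 IMPLIES x2) OR x2) OR x1   — eliminate IMPLIES
= NOT (NOT (NOT NOT x1 OR x2) OR x2) OR x1   — eliminate IMPLIES
= (NOT NOT (NOT NOT x1 OR x2) AND NOT x2) OR x1   — De Morgan
= ((NOT NOT x1 OR x2) AND NOT x2) OR x1   — double negation
= ((x1 OR x2) AND NOT x2) OR x1   — double negation
= (x1 OR x2 OR x1) AND (NOT x2 OR x1)   — distribute OR over AND
= (x1 OR x2) AND (NOT x2 OR x1)   — simplify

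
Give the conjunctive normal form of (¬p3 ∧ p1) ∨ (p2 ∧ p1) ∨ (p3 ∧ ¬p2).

(¬p3 ∧ p1) ∨ (p2 ∧ p1) ∨ (p3 ∧ ¬p2)
⇔ (¬p3 ∨ p2 ∨ p3) ∧ (¬p3 ∨ p2 ∨ ¬p2) ∧ (¬p3 ∨ p1 ∨ p3) ∧ (¬p3 ∨ p1 ∨ ¬p2) ∧ (p1 ∨ p2 ∨ p3) ∧ (p1 ∨ p2 ∨ ¬p2) ∧ (p1 ∨ p1 ∨ p3) ∧ (p1 ∨ p1 ∨ ¬p2)   — distribute ∨ over ∧
⇔ (p1 ∨ p3) ∧ (p1 ∨ ¬p2)   — simplify

(p1 ∨ p3) ∧ (p1 ∨ ¬p2)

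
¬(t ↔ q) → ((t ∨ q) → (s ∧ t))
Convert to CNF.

(¬t ∨ q ∨ s) ∧ (¬q ∨ t)

¬(t ↔ q) → ((t ∨ q) → (s ∧ t))
≡ ¬¬(t ↔ q) ∨ ((t ∨ q) → (s ∧ t))   — eliminate →
≡ ¬¬((t → q) ∧ (q → t)) ∨ ((t ∨ q) → (s ∧ t))   — eliminate ↔
≡ ¬¬((¬t ∨ q) ∧ (q → t)) ∨ ((t ∨ q) → (s ∧ t))   — eliminate →
≡ ¬¬((¬t ∨ q) ∧ (¬q ∨ t)) ∨ ((t ∨ q) → (s ∧ t))   — eliminate →
≡ ¬¬((¬t ∨ q) ∧ (¬q ∨ t)) ∨ ¬(t ∨ q) ∨ (s ∧ t)   — eliminate →
≡ ((¬t ∨ q) ∧ (¬q ∨ t)) ∨ ¬(t ∨ q) ∨ (s ∧ t)   — double negation
≡ ((¬t ∨ q) ∧ (¬q ∨ t)) ∨ (¬t ∧ ¬q) ∨ (s ∧ t)   — De Morgan
≡ (¬t ∨ q ∨ ¬t ∨ s) ∧ (¬t ∨ q ∨ ¬t ∨ t) ∧ (¬t ∨ q ∨ ¬q ∨ s) ∧ (¬t ∨ q ∨ ¬q ∨ t) ∧ (¬q ∨ t ∨ ¬t ∨ s) ∧ (¬q ∨ t ∨ ¬t ∨ t) ∧ (¬q ∨ t ∨ ¬q ∨ s) ∧ (¬q ∨ t ∨ ¬q ∨ t)   — distribute ∨ over ∧
≡ (¬t ∨ q ∨ s) ∧ (¬q ∨ t)   — simplify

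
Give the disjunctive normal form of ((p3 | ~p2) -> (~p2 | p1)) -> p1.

((p3 | ~p2) -> (~p2 | p1)) -> p1
≡ ~((p3 | ~p2) -> (~p2 | p1)) | p1
≡ ~(~(p3 | ~p2) | ~p2 | p1) | p1
≡ (~~(p3 | ~p2) & ~~p2 & ~p1) | p1
≡ ((p3 | ~p2) & ~~p2 & ~p1) | p1
≡ ((p3 | ~p2) & p2 & ~p1) | p1
≡ (p3 & p2 & ~p1) | (~p2 & p2 & ~p1) | p1
≡ (p3 & p2 & ~p1) | p1

(p3 & p2 & ~p1) | p1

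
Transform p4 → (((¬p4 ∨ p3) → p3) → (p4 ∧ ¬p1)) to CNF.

(¬p4 ∨ p3 ∨ ¬p1) ∧ (¬p4 ∨ ¬p3 ∨ ¬p1)

p4 → (((¬p4 ∨ p3) → p3) → (p4 ∧ ¬p1))
≡ ¬p4 ∨ (((¬p4 ∨ p3) → p3) → (p4 ∧ ¬p1))   — eliminate →
≡ ¬p4 ∨ ¬((¬p4 ∨ p3) → p3) ∨ (p4 ∧ ¬p1)   — eliminate →
≡ ¬p4 ∨ ¬(¬(¬p4 ∨ p3) ∨ p3) ∨ (p4 ∧ ¬p1)   — eliminate →
≡ ¬p4 ∨ (¬¬(¬p4 ∨ p3) ∧ ¬p3) ∨ (p4 ∧ ¬p1)   — De Morgan
≡ ¬p4 ∨ ((¬p4 ∨ p3) ∧ ¬p3) ∨ (p4 ∧ ¬p1)   — double negation
≡ (¬p4 ∨ ¬p4 ∨ p3 ∨ p4) ∧ (¬p4 ∨ ¬p4 ∨ p3 ∨ ¬p1) ∧ (¬p4 ∨ ¬p3 ∨ p4) ∧ (¬p4 ∨ ¬p3 ∨ ¬p1)   — distribute ∨ over ∧
≡ (¬p4 ∨ p3 ∨ ¬p1) ∧ (¬p4 ∨ ¬p3 ∨ ¬p1)   — simplify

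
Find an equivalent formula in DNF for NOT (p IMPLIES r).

NOT (p IMPLIES r)
= NOT (NOT p OR r)   (eliminate IMPLIES)
= NOT NOT p AND NOT r   (De Morgan)
= p AND NOT r   (double negation)

p AND NOT r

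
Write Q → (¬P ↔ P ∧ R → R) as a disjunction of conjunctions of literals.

Q → (¬P ↔ P ∧ R → R)
⇔ ¬Q ∨ (¬P ↔ P ∧ R → R)
⇔ ¬Q ∨ (¬P → (P ∧ R → R)) ∧ ((P ∧ R → R) → ¬P)
⇔ ¬Q ∨ (¬¬P ∨ (P ∧ R → R)) ∧ ((P ∧ R → R) → ¬P)
⇔ ¬Q ∨ (¬¬P ∨ ¬(P ∧ R) ∨ R) ∧ ((P ∧ R → R) → ¬P)
⇔ ¬Q ∨ (¬¬P ∨ ¬(P ∧ R) ∨ R) ∧ (¬(P ∧ R → R) ∨ ¬P)
⇔ ¬Q ∨ (¬¬P ∨ ¬(P ∧ R) ∨ R) ∧ (¬(¬(P ∧ R) ∨ R) ∨ ¬P)
⇔ ¬Q ∨ (P ∨ ¬(P ∧ R) ∨ R) ∧ (¬(¬(P ∧ R) ∨ R) ∨ ¬P)
⇔ ¬Q ∨ (P ∨ ¬P ∨ ¬R ∨ R) ∧ (¬(¬(P ∧ R) ∨ R) ∨ ¬P)
⇔ ¬Q ∨ (P ∨ ¬P ∨ ¬R ∨ R) ∧ (¬¬(P ∧ R) ∧ ¬R ∨ ¬P)
⇔ ¬Q ∨ (P ∨ ¬P ∨ ¬R ∨ R) ∧ (P ∧ R ∧ ¬R ∨ ¬P)
⇔ ¬Q ∨ P ∧ P ∧ R ∧ ¬R ∨ P ∧ ¬P ∨ ¬P ∧ P ∧ R ∧ ¬R ∨ ¬P ∧ ¬P ∨ ¬R ∧ P ∧ R ∧ ¬R ∨ ¬R ∧ ¬P ∨ R ∧ P ∧ R ∧ ¬R ∨ R ∧ ¬P
⇔ ¬Q ∨ ¬P

¬Q ∨ ¬P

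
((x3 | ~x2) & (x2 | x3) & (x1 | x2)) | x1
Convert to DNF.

(x3 & x2) | x1

((x3 | ~x2) & (x2 | x3) & (x1 | x2)) | x1
≡ (x3 & x2 & x1) | (x3 & x2 & x2) | (x3 & x3 & x1) | (x3 & x3 & x2) | (~x2 & x2 & x1) | (~x2 & x2 & x2) | (~x2 & x3 & x1) | (~x2 & x3 & x2) | x1   (distribute & over |)
≡ (x3 & x2) | x1   (simplify)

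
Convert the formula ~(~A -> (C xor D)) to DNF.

(~A & ~C & ~D) | (~A & D & C)

~(~A -> (C xor D))
≡ ~(~~A | (C xor D))   [eliminate ->]
≡ ~(~~A | (C & ~D) | (~C & D))   [expand xor]
≡ ~~~A & ~(C & ~D) & ~(~C & D)   [De Morgan]
≡ ~A & ~(C & ~D) & ~(~C & D)   [double negation]
≡ ~A & (~C | ~~D) & ~(~C & D)   [De Morgan]
≡ ~A & (~C | D) & ~(~C & D)   [double negation]
≡ ~A & (~C | D) & (~~C | ~D)   [De Morgan]
≡ ~A & (~C | D) & (C | ~D)   [double negation]
≡ (~A & ~C & C) | (~A & ~C & ~D) | (~A & D & C) | (~A & D & ~D)   [distribute & over |]
≡ (~A & ~C & ~D) | (~A & D & C)   [simplify]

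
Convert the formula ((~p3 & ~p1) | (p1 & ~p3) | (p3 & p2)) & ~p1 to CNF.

(~p3 | p2) & ~p1

((~p3 & ~p1) | (p1 & ~p3) | (p3 & p2)) & ~p1
= (~p3 | p1 | p3) & (~p3 | p1 | p2) & (~p3 | ~p3 | p3) & (~p3 | ~p3 | p2) & (~p1 | p1 | p3) & (~p1 | p1 | p2) & (~p1 | ~p3 | p3) & (~p1 | ~p3 | p2) & ~p1   [distribute | over &]
= (~p3 | p2) & ~p1   [simplify]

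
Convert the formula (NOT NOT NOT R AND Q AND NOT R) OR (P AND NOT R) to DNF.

(NOT NOT NOT R AND Q AND NOT R) OR (P AND NOT R)
⇔ (NOT R AND Q AND NOT R) OR (P AND NOT R)
⇔ (NOT R AND Q) OR (P AND NOT R)

(NOT R AND Q) OR (P AND NOT R)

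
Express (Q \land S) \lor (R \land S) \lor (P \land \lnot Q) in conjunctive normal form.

(Q \lor R \lor P) \land (S \lor P) \land (S \lor \lnot Q)

(Q \land S) \lor (R \land S) \lor (P \land \lnot Q)
≡ (Q \lor R \lor P) \land (Q \lor R \lor \lnot Q) \land (Q \lor S \lor P) \land (Q \lor S \lor \lnot Q) \land (S \lor R \lor P) \land (S \lor R \lor \lnot Q) \land (S \lor S \lor P) \land (S \lor S \lor \lnot Q)
≡ (Q \lor R \lor P) \land (S \lor P) \land (S \lor \lnot Q)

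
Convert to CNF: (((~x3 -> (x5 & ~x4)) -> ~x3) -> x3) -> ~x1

~x3 | ~x1

(((~x3 -> (x5 & ~x4)) -> ~x3) -> x3) -> ~x1
⇔ ~(((~x3 -> (x5 & ~x4)) -> ~x3) -> x3) | ~x1   — eliminate ->
⇔ ~(~((~x3 -> (x5 & ~x4)) -> ~x3) | x3) | ~x1   — eliminate ->
⇔ ~(~(~(~x3 -> (x5 & ~x4)) | ~x3) | x3) | ~x1   — eliminate ->
⇔ ~(~(~(~~x3 | (x5 & ~x4)) | ~x3) | x3) | ~x1   — eliminate ->
⇔ (~~(~(~~x3 | (x5 & ~x4)) | ~x3) & ~x3) | ~x1   — De Morgan
⇔ ((~(~~x3 | (x5 & ~x4)) | ~x3) & ~x3) | ~x1   — double negation
⇔ (((~~~x3 & ~(x5 & ~x4)) | ~x3) & ~x3) | ~x1   — De Morgan
⇔ (((~x3 & ~(x5 & ~x4)) | ~x3) & ~x3) | ~x1   — double negation
⇔ (((~x3 & (~x5 | ~~x4)) | ~x3) & ~x3) | ~x1   — De Morgan
⇔ (((~x3 & (~x5 | x4)) | ~x3) & ~x3) | ~x1   — double negation
⇔ (~x3 | ~x3 | ~x1) & (~x5 | x4 | ~x3 | ~x1) & (~x3 | ~x1)   — distribute | over &
⇔ ~x3 | ~x1   — simplify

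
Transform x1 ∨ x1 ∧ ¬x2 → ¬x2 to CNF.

¬x1 ∨ ¬x2

x1 ∨ x1 ∧ ¬x2 → ¬x2
= ¬(x1 ∨ x1 ∧ ¬x2) ∨ ¬x2   [eliminate →]
= ¬x1 ∧ ¬(x1 ∧ ¬x2) ∨ ¬x2   [De Morgan]
= ¬x1 ∧ (¬x1 ∨ ¬¬x2) ∨ ¬x2   [De Morgan]
= ¬x1 ∧ (¬x1 ∨ x2) ∨ ¬x2   [double negation]
= (¬x1 ∨ ¬x2) ∧ (¬x1 ∨ x2 ∨ ¬x2)   [distribute ∨ over ∧]
= ¬x1 ∨ ¬x2   [simplify]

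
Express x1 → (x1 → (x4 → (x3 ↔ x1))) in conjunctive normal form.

¬x1 ∨ ¬x4 ∨ x3

x1 → (x1 → (x4 → (x3 ↔ x1)))
≡ ¬x1 ∨ (x1 → (x4 → (x3 ↔ x1)))   (eliminate →)
≡ ¬x1 ∨ ¬x1 ∨ (x4 → (x3 ↔ x1))   (eliminate →)
≡ ¬x1 ∨ ¬x1 ∨ ¬x4 ∨ (x3 ↔ x1)   (eliminate →)
≡ ¬x1 ∨ ¬x1 ∨ ¬x4 ∨ ((x3 → x1) ∧ (x1 → x3))   (eliminate ↔)
≡ ¬x1 ∨ ¬x1 ∨ ¬x4 ∨ ((¬x3 ∨ x1) ∧ (x1 → x3))   (eliminate →)
≡ ¬x1 ∨ ¬x1 ∨ ¬x4 ∨ ((¬x3 ∨ x1) ∧ (¬x1 ∨ x3))   (eliminate →)
≡ (¬x1 ∨ ¬x1 ∨ ¬x4 ∨ ¬x3 ∨ x1) ∧ (¬x1 ∨ ¬x1 ∨ ¬x4 ∨ ¬x1 ∨ x3)   (distribute ∨ over ∧)
≡ ¬x1 ∨ ¬x4 ∨ x3   (simplify)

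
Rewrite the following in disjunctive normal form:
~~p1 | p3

~~p1 | p3
≡ p1 | p3   [double negation]

p1 | p3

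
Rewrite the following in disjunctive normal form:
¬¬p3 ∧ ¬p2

p3 ∧ ¬p2

¬¬p3 ∧ ¬p2
= p3 ∧ ¬p2   [double negation]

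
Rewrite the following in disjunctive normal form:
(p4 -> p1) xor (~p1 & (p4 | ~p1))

p1 | (p4 & ~p1)

(p4 -> p1) xor (~p1 & (p4 | ~p1))
⇔ ((p4 -> p1) & ~(~p1 & (p4 | ~p1))) | (~(p4 -> p1) & ~p1 & (p4 | ~p1))   (expand xor)
⇔ ((~p4 | p1) & ~(~p1 & (p4 | ~p1))) | (~(p4 -> p1) & ~p1 & (p4 | ~p1))   (eliminate ->)
⇔ ((~p4 | p1) & ~(~p1 & (p4 | ~p1))) | (~(~p4 | p1) & ~p1 & (p4 | ~p1))   (eliminate ->)
⇔ ((~p4 | p1) & (~~p1 | ~(p4 | ~p1))) | (~(~p4 | p1) & ~p1 & (p4 | ~p1))   (De Morgan)
⇔ ((~p4 | p1) & (p1 | ~(p4 | ~p1))) | (~(~p4 | p1) & ~p1 & (p4 | ~p1))   (double negation)
⇔ ((~p4 | p1) & (p1 | (~p4 & ~~p1))) | (~(~p4 | p1) & ~p1 & (p4 | ~p1))   (De Morgan)
⇔ ((~p4 | p1) & (p1 | (~p4 & p1))) | (~(~p4 | p1) & ~p1 & (p4 | ~p1))   (double negation)
⇔ ((~p4 | p1) & (p1 | (~p4 & p1))) | (~~p4 & ~p1 & ~p1 & (p4 | ~p1))   (De Morgan)
⇔ ((~p4 | p1) & (p1 | (~p4 & p1))) | (p4 & ~p1 & ~p1 & (p4 | ~p1))   (double negation)
⇔ (~p4 & p1) | (~p4 & ~p4 & p1) | (p1 & p1) | (p1 & ~p4 & p1) | (p4 & ~p1 & ~p1 & p4) | (p4 & ~p1 & ~p1 & ~p1)   (distribute & over |)
⇔ p1 | (p4 & ~p1)   (simplify)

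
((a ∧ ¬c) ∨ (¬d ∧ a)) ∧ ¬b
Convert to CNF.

((a ∧ ¬c) ∨ (¬d ∧ a)) ∧ ¬b
≡ (a ∨ ¬d) ∧ (a ∨ a) ∧ (¬c ∨ ¬d) ∧ (¬c ∨ a) ∧ ¬b   (distribute ∨ over ∧)
≡ a ∧ (¬c ∨ ¬d) ∧ ¬b   (simplify)

a ∧ (¬c ∨ ¬d) ∧ ¬b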